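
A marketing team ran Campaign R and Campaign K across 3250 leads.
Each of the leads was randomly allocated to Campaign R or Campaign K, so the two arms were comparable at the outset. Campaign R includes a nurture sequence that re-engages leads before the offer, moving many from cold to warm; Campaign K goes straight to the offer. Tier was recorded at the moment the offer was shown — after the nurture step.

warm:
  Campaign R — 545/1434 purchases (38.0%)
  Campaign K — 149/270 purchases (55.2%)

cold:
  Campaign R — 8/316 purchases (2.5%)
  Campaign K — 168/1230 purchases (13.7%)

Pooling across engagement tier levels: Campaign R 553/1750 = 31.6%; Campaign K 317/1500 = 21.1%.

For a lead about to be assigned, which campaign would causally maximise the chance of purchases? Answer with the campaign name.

Within every engagement tier level Campaign K has the higher rate, yet pooled Campaign R does — Simpson's reversal.
Because the campaign influences engagement tier, engagement tier is a post-treatment mediator, not a confounder. Stratifying on it would bias the estimate; the causal effect is the crude pooled difference.
Pooled: Campaign R 31.6% vs Campaign K 21.1%; Campaign R is higher overall.

Campaign R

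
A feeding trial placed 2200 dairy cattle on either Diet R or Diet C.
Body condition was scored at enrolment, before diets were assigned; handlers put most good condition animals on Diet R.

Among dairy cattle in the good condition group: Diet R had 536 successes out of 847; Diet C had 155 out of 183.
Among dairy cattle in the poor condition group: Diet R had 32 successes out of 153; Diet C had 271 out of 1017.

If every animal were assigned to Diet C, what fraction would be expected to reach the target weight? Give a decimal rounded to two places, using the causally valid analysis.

0.54

Starting body condition is set before the diet has any effect — it is not caused by the diet — and it independently drives the outcome. That makes it a confounder, so the causal comparison is within starting body condition levels.
Standardising Diet C to the population starting body condition mix: 0.468·155/183 + 0.532·271/1017 = 0.538.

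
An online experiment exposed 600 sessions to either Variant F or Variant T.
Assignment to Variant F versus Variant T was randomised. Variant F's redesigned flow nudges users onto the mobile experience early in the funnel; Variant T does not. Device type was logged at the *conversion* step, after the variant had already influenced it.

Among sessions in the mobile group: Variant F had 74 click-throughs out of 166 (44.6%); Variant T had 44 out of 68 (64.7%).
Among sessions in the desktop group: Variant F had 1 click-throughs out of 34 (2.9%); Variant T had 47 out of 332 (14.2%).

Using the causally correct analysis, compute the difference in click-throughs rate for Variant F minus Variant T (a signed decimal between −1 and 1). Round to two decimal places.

Variant T is higher inside every device type stratum but Variant F is higher in aggregate. Whether to stratify depends on how device type relates to the variant.
Device type here is a post-treatment variable shaped by the variant; conditioning on it would introduce bias rather than remove it. The overall comparison is the causal one.
The causal difference is the pooled difference: 0.375 − 0.228 = +0.147.

+0.15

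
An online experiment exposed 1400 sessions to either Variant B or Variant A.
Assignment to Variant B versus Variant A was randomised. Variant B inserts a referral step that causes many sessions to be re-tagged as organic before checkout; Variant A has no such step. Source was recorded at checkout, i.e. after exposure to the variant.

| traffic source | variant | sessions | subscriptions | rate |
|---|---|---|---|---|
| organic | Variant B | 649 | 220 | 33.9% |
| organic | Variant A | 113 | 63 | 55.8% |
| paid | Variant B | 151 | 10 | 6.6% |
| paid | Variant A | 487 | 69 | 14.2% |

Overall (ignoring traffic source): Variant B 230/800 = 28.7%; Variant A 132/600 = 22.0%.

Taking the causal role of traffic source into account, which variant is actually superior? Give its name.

Because the variant influences traffic source, traffic source is a post-treatment mediator, not a confounder. Stratifying on it would bias the estimate; the causal effect is the crude pooled difference.
Pooled: Variant B 28.7% vs Variant A 22.0%; Variant B is higher overall.

Variant B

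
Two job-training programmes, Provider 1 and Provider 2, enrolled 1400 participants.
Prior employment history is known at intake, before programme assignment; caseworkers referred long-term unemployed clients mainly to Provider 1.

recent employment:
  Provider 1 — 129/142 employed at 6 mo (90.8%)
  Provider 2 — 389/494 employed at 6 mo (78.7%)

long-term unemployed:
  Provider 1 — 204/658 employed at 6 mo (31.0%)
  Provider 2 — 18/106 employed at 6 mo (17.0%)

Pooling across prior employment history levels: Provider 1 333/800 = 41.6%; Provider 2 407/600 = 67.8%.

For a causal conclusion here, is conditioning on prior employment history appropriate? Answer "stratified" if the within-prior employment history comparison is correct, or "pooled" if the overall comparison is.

Here prior employment history is a common cause — it drives both which programme a case falls under and the outcome. The crude comparison mixes populations; the stratum-specific rates are the causally relevant ones.
Within each level — recent employment: 90.8% vs 78.7%; long-term unemployed: 31.0% vs 17.0% — Provider 1 is higher every time.

stratified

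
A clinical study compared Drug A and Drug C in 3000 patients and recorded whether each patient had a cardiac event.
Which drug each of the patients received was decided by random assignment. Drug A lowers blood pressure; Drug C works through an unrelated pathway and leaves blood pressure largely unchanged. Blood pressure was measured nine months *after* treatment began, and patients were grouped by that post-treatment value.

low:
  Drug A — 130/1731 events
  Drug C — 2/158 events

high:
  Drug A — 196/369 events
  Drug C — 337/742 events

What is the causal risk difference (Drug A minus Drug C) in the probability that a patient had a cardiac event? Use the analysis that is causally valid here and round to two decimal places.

Within every blood pressure level Drug C has the lower rate, yet pooled Drug A does — Simpson's reversal.
Blood pressure is recorded after the drug and is itself shifted by it — it sits on the causal path from drug to outcome. Conditioning on a mediator would strip out part of the effect we want; the pooled comparison gives the total causal effect.
The causal difference is the pooled difference: 0.155 − 0.377 = -0.221.

-0.22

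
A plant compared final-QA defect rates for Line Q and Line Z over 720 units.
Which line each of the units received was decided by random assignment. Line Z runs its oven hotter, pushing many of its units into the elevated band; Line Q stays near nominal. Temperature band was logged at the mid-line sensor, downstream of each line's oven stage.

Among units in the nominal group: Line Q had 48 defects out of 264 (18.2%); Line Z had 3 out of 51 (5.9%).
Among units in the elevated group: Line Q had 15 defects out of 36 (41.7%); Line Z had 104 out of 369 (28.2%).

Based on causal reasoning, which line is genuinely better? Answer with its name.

In-process temperature band here is a post-treatment variable shaped by the line; conditioning on it would introduce bias rather than remove it. The overall comparison is the causal one.
Pooled: Line Q 21.0% vs Line Z 25.5%; Line Q is lower overall.

Line Q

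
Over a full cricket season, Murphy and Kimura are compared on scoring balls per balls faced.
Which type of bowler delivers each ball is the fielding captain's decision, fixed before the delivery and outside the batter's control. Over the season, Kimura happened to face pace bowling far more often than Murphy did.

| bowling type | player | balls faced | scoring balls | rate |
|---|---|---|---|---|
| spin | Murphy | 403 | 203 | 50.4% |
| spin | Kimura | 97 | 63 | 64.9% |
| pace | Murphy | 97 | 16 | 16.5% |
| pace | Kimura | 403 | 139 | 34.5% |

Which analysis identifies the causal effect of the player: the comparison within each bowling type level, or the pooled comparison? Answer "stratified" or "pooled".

Bowling type satisfies the back-door criterion: it is not a descendant of the player, and it blocks the spurious path from player to outcome. Adjusting for it (i.e., using the within-bowling type rates) gives the causal effect.
Within each level — spin: 50.4% vs 64.9%; pace: 16.5% vs 34.5% — Kimura is higher every time.

stratified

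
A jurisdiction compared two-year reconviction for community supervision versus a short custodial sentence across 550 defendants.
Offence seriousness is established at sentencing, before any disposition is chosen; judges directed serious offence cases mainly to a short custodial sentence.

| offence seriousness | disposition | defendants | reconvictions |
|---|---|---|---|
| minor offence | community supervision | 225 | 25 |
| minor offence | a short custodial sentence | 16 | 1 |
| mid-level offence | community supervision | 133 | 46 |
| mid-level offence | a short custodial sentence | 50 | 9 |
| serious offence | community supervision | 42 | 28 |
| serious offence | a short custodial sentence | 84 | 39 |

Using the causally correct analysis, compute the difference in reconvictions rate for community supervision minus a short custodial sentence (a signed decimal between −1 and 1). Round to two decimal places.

The offence seriousness-specific comparison favours a short custodial sentence throughout, but the pooled figures favour community supervision. The question is whether to condition on offence seriousness.
Nothing the disposition does changes offence seriousness; the imbalance is an allocation artefact. With offence seriousness also predicting the outcome, the pooled figure is confounded, and the within-stratum comparison is the causal one.
Adjusting over the population distribution of offence seriousness: 0.438·(0.111−0.062) + 0.333·(0.346−0.180) + 0.229·(0.667−0.464) = +0.123.

+0.12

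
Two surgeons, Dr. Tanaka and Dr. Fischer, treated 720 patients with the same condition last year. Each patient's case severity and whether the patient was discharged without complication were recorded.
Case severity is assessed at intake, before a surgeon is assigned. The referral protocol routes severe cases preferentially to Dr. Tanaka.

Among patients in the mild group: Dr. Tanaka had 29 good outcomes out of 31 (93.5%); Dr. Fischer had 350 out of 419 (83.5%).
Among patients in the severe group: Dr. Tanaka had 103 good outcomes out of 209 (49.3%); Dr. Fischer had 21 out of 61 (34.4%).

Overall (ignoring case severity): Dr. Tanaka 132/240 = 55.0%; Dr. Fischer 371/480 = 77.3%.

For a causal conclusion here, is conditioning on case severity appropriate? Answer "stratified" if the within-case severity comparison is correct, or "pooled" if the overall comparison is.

stratified

Since case severity is a pre-existing factor (not a product of the surgeon) and it affects the outcome on its own, it is a confounder. The stratified rates, not the pooled rate, identify the causal effect.
Within each level — mild: 93.5% vs 83.5%; severe: 49.3% vs 34.4% — Dr. Tanaka is higher every time.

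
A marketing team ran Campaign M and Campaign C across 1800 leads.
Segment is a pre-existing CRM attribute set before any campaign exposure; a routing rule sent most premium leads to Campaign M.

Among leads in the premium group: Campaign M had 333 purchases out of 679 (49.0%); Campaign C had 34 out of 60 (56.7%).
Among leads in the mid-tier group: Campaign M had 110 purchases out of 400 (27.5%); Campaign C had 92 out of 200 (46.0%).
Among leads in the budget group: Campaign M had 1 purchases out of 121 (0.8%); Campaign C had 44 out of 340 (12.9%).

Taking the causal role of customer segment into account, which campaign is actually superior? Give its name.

Campaign C

Since customer segment is a pre-existing factor (not a product of the campaign) and it affects the outcome on its own, it is a confounder. The stratified rates, not the pooled rate, identify the causal effect.
Within each level — premium: 49.0% vs 56.7%; mid-tier: 27.5% vs 46.0%; budget: 0.8% vs 12.9% — Campaign C is higher every time.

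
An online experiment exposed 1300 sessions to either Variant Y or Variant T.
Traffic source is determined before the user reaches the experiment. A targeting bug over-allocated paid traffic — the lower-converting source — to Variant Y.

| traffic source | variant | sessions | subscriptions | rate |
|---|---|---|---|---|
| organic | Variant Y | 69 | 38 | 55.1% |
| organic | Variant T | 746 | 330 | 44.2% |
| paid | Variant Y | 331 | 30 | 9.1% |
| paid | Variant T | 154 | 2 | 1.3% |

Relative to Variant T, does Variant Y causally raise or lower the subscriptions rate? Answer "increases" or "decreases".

increases

The traffic source-specific comparison favours Variant Y throughout, but the pooled figures favour Variant T. The question is whether to condition on traffic source.
Nothing the variant does changes traffic source; the imbalance is an allocation artefact. With traffic source also predicting the outcome, the pooled figure is confounded, and the within-stratum comparison is the causal one.
Within each level — organic: 55.1% vs 44.2%; paid: 9.1% vs 1.3% — Variant Y is higher every time.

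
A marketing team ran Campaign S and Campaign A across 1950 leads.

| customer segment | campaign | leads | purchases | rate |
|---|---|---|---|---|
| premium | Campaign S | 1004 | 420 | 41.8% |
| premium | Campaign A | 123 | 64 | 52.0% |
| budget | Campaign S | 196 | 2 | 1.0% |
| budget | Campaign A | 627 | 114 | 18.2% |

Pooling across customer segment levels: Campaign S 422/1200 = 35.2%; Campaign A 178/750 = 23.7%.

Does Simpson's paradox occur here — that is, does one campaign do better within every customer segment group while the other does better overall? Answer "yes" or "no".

yes

Within each customer segment level (premium 41.8% vs 52.0%; budget 1.0% vs 18.2%), Campaign A has the higher rate every time. Pooled: 35.2% vs 23.7% — Campaign S has the higher rate overall. The two comparisons disagree.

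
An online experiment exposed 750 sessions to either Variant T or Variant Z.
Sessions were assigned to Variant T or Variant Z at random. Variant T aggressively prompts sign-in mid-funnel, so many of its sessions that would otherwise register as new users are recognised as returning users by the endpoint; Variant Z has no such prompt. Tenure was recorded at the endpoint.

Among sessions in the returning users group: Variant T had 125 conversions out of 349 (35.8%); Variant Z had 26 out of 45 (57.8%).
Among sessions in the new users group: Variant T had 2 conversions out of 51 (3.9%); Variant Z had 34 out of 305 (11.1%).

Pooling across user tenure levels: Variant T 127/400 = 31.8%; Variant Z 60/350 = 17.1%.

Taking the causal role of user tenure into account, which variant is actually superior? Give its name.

User tenure is recorded after the variant and is itself shifted by it — it sits on the causal path from variant to outcome. Conditioning on a mediator would strip out part of the effect we want; the pooled comparison gives the total causal effect.
Pooled: Variant T 31.8% vs Variant Z 17.1%; Variant T is higher overall.

Variant T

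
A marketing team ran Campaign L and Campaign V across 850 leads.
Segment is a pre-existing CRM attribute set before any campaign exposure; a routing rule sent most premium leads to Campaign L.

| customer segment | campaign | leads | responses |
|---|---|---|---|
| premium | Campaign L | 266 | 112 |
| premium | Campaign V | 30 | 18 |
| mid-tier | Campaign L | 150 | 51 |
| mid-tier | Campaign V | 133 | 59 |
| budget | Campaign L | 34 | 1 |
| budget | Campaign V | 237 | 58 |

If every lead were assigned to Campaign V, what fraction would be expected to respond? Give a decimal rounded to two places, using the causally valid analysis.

0.43

Customer segment satisfies the back-door criterion: it is not a descendant of the campaign, and it blocks the spurious path from campaign to outcome. Adjusting for it (i.e., using the within-customer segment rates) gives the causal effect.
Standardising Campaign V to the population customer segment mix: 0.348·18/30 + 0.333·59/133 + 0.319·58/237 = 0.435.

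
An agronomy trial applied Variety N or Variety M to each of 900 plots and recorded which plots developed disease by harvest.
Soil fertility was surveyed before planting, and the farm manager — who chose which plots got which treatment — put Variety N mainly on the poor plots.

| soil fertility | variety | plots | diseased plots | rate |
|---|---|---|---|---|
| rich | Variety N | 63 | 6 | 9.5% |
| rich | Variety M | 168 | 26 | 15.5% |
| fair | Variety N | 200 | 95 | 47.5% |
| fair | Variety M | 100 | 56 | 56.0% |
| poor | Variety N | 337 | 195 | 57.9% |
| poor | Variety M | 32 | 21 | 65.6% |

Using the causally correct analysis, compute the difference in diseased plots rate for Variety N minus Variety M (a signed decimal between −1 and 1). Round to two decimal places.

The soil fertility-specific comparison favours Variety N throughout, but the pooled figures favour Variety M. The question is whether to condition on soil fertility.
Soil fertility differs across varietys for reasons unrelated to any effect of the variety itself, and it separately predicts the outcome — a classic confounder. We must compare within soil fertility levels.
Adjusting over the population distribution of soil fertility: 0.257·(0.095−0.155) + 0.333·(0.475−0.560) + 0.410·(0.579−0.656) = -0.075.

-0.08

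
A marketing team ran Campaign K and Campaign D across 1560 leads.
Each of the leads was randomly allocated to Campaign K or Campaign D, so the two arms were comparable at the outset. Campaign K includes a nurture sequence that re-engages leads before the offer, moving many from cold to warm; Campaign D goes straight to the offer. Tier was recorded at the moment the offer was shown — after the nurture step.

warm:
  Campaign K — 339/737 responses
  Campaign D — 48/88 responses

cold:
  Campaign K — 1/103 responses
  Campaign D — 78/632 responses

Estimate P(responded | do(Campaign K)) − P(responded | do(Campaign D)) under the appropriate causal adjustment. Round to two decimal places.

The engagement tier-specific comparison favours Campaign D throughout, but the pooled figures favour Campaign K. The question is whether to condition on engagement tier.
Engagement tier is downstream of the campaign. One should not condition on a consequence of treatment, so the overall rates are the right comparison.
The causal difference is the pooled difference: 0.405 − 0.175 = +0.230.

+0.23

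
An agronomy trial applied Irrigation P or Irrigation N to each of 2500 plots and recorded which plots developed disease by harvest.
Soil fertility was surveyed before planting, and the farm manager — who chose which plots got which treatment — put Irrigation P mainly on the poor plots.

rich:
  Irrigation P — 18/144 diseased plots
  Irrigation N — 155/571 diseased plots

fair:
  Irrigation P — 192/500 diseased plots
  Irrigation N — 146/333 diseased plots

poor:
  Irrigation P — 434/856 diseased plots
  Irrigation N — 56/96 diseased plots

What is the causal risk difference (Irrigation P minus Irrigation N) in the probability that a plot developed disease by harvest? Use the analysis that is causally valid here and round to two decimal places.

Soil fertility satisfies the back-door criterion: it is not a descendant of the irrigation, and it blocks the spurious path from irrigation to outcome. Adjusting for it (i.e., using the within-soil fertility rates) gives the causal effect.
Adjusting over the population distribution of soil fertility: 0.286·(0.125−0.271) + 0.333·(0.384−0.438) + 0.381·(0.507−0.583) = -0.089.

-0.09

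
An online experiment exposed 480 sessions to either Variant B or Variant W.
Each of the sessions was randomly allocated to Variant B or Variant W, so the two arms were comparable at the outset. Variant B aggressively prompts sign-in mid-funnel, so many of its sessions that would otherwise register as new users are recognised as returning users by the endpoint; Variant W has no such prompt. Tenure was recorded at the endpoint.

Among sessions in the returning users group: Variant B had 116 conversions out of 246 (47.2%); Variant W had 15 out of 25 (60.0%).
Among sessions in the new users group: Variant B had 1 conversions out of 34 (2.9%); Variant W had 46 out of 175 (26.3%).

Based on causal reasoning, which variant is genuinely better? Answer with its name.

User tenure is downstream of the variant. One should not condition on a consequence of treatment, so the overall rates are the right comparison.
Pooled: Variant B 41.8% vs Variant W 30.5%; Variant B is higher overall.

Variant B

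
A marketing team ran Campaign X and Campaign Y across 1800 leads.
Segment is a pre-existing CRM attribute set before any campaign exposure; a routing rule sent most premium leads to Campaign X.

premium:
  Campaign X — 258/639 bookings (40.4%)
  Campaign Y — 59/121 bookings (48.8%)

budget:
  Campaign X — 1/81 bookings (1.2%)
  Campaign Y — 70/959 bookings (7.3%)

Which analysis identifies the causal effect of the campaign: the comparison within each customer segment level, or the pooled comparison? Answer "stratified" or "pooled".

stratified

Customer segment is set before the campaign has any effect — it is not caused by the campaign — and it independently drives the outcome. That makes it a confounder, so the causal comparison is within customer segment levels.
Within each level — premium: 40.4% vs 48.8%; budget: 1.2% vs 7.3% — Campaign Y is higher every time.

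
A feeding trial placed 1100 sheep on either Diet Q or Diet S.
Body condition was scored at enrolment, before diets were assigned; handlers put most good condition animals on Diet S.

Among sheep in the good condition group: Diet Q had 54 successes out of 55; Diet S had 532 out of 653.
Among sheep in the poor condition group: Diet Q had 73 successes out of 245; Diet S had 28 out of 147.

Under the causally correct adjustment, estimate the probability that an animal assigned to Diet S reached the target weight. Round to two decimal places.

0.59

Since starting body condition is a pre-existing factor (not a product of the diet) and it affects the outcome on its own, it is a confounder. The stratified rates, not the pooled rate, identify the causal effect.
Standardising Diet S to the population starting body condition mix: 0.644·532/653 + 0.356·28/147 = 0.592.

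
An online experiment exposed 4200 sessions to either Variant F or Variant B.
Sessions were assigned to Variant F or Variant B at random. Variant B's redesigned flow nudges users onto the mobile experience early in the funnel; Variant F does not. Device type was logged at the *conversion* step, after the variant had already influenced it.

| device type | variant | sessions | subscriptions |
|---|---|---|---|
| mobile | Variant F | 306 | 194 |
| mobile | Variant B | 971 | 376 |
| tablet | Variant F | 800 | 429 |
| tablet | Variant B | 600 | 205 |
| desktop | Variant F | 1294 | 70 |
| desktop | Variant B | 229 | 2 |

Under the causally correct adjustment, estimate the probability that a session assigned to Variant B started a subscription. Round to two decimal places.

0.32

The stratified and pooled comparisons disagree (Variant F wins within each device type; Variant B wins overall), so the answer turns on the causal role of device type.
Stratifying would compare variants among sessions the variants themselves sorted into device type groups — a form of selection on an intermediate. The unconditioned pooled rates give the total causal effect.
So P(outcome | do(Variant B)) is just the pooled rate for Variant B: 583/1800 = 0.324.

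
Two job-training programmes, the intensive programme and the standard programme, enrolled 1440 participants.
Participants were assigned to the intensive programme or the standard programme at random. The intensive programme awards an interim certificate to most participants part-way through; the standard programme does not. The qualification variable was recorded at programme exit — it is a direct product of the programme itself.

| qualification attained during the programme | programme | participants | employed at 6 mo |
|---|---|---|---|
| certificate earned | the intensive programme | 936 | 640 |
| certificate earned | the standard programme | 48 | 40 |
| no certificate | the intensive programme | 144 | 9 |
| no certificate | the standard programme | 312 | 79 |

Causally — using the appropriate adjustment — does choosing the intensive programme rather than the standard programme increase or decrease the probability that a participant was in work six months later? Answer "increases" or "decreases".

The qualification attained during the programme-specific comparison favours the standard programme throughout, but the pooled figures favour the intensive programme. The question is whether to condition on qualification attained during the programme.
The distribution of qualification attained during the programme is itself part of what the programme does — it is an intermediate outcome. Holding it fixed would remove that part of the effect; the total effect is the pooled difference.
Pooled: the intensive programme 60.1% vs the standard programme 33.1%; the intensive programme is higher overall.

increases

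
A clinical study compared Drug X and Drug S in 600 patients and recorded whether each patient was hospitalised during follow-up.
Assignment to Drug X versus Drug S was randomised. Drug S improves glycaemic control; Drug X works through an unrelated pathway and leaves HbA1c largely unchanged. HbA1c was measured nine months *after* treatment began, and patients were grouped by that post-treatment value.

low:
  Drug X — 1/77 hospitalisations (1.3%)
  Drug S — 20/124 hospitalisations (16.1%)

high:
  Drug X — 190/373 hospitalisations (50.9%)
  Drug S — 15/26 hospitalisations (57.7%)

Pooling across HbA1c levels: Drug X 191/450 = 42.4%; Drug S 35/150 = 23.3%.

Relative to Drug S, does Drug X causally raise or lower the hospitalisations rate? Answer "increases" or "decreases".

The stratified and pooled comparisons disagree (Drug X wins within each HbA1c; Drug S wins overall), so the answer turns on the causal role of HbA1c.
The distribution of HbA1c is itself part of what the drug does — it is an intermediate outcome. Holding it fixed would remove that part of the effect; the total effect is the pooled difference.
Pooled: Drug X 42.4% vs Drug S 23.3%; Drug S is lower overall.

increases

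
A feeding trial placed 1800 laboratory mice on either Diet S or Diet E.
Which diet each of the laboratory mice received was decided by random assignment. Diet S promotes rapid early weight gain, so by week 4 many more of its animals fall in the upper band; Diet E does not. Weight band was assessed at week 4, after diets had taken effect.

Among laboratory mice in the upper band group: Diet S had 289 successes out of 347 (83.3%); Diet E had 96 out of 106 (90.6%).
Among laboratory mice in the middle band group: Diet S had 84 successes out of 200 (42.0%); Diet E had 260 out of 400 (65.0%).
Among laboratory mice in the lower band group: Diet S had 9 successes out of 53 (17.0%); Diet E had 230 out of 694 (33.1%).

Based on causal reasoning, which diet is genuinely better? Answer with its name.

The stratified and pooled comparisons disagree (Diet E wins within each week-4 weight band; Diet S wins overall), so the answer turns on the causal role of week-4 weight band.
Because the diet influences week-4 weight band, week-4 weight band is a post-treatment mediator, not a confounder. Stratifying on it would bias the estimate; the causal effect is the crude pooled difference.
Pooled: Diet S 63.7% vs Diet E 48.8%; Diet S is higher overall.

Diet S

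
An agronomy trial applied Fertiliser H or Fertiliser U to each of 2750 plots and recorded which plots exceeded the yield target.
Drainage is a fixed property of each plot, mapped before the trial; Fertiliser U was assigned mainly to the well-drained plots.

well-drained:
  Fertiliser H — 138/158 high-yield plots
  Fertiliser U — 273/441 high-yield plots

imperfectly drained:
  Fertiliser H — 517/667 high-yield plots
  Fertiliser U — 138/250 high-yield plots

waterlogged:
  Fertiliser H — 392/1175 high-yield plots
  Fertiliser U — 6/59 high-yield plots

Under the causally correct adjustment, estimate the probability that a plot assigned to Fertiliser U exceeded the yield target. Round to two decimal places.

0.36

Since field drainage is a pre-existing factor (not a product of the fertiliser) and it affects the outcome on its own, it is a confounder. The stratified rates, not the pooled rate, identify the causal effect.
Standardising Fertiliser U to the population field drainage mix: 0.218·273/441 + 0.333·138/250 + 0.449·6/59 = 0.365.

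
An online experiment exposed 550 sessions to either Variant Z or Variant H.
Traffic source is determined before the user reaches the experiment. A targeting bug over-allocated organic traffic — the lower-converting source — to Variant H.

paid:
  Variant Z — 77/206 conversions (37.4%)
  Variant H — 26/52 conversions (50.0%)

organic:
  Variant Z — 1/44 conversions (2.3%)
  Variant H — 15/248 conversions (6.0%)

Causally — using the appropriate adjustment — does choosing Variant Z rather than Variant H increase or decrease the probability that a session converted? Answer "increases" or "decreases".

Within every traffic source level Variant H has the higher rate, yet pooled Variant Z does — Simpson's reversal.
Here traffic source is a common cause — it drives both which variant a case falls under and the outcome. The crude comparison mixes populations; the stratum-specific rates are the causally relevant ones.
Within each level — paid: 37.4% vs 50.0%; organic: 2.3% vs 6.0% — Variant H is higher every time.

decreases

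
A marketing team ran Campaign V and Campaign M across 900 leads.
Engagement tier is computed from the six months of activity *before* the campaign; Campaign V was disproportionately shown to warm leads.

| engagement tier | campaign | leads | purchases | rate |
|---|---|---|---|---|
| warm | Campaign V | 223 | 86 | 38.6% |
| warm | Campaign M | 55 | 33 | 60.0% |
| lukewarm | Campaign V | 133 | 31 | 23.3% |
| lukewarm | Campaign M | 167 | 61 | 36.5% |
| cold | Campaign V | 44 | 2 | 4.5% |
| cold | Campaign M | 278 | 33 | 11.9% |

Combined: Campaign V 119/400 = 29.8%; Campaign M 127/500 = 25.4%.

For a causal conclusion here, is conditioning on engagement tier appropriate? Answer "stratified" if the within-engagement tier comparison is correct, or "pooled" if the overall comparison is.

stratified

Engagement tier satisfies the back-door criterion: it is not a descendant of the campaign, and it blocks the spurious path from campaign to outcome. Adjusting for it (i.e., using the within-engagement tier rates) gives the causal effect.
Within each level — warm: 38.6% vs 60.0%; lukewarm: 23.3% vs 36.5%; cold: 4.5% vs 11.9% — Campaign M is higher every time.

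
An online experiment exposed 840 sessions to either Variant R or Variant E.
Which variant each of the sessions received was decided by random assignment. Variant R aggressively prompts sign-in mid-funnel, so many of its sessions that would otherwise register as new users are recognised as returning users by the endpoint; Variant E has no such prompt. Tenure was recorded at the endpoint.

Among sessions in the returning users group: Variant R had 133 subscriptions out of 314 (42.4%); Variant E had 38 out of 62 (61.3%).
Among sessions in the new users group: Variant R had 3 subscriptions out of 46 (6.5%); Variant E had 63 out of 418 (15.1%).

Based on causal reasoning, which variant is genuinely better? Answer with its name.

User tenure is downstream of the variant. One should not condition on a consequence of treatment, so the overall rates are the right comparison.
Pooled: Variant R 37.8% vs Variant E 21.0%; Variant R is higher overall.

Variant R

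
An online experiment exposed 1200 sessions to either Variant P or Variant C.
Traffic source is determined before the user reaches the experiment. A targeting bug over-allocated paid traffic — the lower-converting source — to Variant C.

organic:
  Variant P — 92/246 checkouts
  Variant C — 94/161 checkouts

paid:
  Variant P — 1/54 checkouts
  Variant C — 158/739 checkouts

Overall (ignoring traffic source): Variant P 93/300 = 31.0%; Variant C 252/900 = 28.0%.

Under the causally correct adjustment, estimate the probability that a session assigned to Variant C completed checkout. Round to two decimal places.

Since traffic source is a pre-existing factor (not a product of the variant) and it affects the outcome on its own, it is a confounder. The stratified rates, not the pooled rate, identify the causal effect.
Standardising Variant C to the population traffic source mix: 0.339·94/161 + 0.661·158/739 = 0.339.

0.34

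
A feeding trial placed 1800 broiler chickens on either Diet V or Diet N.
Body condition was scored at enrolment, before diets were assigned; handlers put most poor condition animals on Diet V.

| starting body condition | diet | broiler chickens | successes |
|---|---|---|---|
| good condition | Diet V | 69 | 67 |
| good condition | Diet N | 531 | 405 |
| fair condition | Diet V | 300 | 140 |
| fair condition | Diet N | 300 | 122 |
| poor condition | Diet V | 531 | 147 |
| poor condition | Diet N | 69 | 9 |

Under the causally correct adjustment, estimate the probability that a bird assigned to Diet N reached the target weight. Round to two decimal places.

Nothing the diet does changes starting body condition; the imbalance is an allocation artefact. With starting body condition also predicting the outcome, the pooled figure is confounded, and the within-stratum comparison is the causal one.
Standardising Diet N to the population starting body condition mix: 0.333·405/531 + 0.333·122/300 + 0.333·9/69 = 0.433.

0.43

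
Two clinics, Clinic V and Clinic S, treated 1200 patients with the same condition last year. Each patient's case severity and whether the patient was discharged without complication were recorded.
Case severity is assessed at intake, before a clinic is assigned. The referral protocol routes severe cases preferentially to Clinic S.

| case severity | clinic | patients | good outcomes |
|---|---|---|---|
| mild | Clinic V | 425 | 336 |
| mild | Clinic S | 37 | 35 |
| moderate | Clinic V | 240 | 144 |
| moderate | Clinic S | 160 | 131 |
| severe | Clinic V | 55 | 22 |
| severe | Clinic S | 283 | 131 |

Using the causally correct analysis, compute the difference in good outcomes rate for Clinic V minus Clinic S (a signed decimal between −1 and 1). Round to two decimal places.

-0.15

Nothing the clinic does changes case severity; the imbalance is an allocation artefact. With case severity also predicting the outcome, the pooled figure is confounded, and the within-stratum comparison is the causal one.
Adjusting over the population distribution of case severity: 0.385·(0.791−0.946) + 0.333·(0.600−0.819) + 0.282·(0.400−0.463) = -0.150.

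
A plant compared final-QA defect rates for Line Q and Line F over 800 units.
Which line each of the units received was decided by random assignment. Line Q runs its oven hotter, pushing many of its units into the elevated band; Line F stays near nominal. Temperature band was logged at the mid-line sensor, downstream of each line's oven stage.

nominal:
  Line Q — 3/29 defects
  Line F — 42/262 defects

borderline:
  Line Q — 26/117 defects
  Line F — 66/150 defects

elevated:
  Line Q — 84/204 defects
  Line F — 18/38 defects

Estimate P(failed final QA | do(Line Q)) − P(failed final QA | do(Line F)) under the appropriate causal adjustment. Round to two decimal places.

+0.04

The distribution of in-process temperature band is itself part of what the line does — it is an intermediate outcome. Holding it fixed would remove that part of the effect; the total effect is the pooled difference.
The causal difference is the pooled difference: 0.323 − 0.280 = +0.043.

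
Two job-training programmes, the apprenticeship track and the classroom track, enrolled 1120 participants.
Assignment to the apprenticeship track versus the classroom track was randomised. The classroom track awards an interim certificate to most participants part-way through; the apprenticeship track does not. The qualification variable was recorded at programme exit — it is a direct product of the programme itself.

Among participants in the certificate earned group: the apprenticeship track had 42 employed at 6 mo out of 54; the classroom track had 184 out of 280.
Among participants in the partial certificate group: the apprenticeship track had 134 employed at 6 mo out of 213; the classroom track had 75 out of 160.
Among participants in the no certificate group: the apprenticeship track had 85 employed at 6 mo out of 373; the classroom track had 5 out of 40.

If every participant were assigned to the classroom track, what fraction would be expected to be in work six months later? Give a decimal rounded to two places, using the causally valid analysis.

0.55

Qualification attained during the programme here is a post-treatment variable shaped by the programme; conditioning on it would introduce bias rather than remove it. The overall comparison is the causal one.
So P(outcome | do(the classroom track)) is just the pooled rate for the classroom track: 264/480 = 0.550.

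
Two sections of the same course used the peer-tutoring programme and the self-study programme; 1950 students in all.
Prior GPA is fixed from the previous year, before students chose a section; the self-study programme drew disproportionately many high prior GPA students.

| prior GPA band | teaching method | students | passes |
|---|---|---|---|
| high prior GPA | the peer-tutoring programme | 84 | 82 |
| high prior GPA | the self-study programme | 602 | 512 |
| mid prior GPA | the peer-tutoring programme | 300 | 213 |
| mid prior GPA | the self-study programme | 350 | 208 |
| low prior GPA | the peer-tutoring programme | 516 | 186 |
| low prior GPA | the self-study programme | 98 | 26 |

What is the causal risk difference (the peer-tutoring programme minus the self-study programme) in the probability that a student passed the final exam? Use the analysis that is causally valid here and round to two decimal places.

+0.11

The stratified and pooled comparisons disagree (the peer-tutoring programme wins within each prior GPA band; the self-study programme wins overall), so the answer turns on the causal role of prior GPA band.
Prior GPA band differs across teaching methods for reasons unrelated to any effect of the teaching method itself, and it separately predicts the outcome — a classic confounder. We must compare within prior GPA band levels.
Adjusting over the population distribution of prior GPA band: 0.352·(0.976−0.850) + 0.333·(0.710−0.594) + 0.315·(0.360−0.265) = +0.113.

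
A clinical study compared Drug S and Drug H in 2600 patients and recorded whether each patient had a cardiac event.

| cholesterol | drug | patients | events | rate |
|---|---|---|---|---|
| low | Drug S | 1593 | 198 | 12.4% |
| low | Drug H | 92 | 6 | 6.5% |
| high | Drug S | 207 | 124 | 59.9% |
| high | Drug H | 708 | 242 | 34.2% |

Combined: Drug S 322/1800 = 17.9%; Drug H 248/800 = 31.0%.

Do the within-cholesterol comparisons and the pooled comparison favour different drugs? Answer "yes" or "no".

yes

Within each cholesterol level (low 12.4% vs 6.5%; high 59.9% vs 34.2%), Drug H has the lower rate every time. Pooled: 17.9% vs 31.0% — Drug S has the lower rate overall. The two comparisons disagree.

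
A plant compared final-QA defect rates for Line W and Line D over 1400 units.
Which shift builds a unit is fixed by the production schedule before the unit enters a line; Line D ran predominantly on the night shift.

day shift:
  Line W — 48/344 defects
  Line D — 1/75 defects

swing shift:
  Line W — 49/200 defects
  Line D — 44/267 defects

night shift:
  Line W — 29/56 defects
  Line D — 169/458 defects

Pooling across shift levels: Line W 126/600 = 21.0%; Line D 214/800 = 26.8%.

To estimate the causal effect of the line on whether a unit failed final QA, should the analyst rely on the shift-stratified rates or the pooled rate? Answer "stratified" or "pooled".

stratified

Within every shift level Line D has the lower rate, yet pooled Line W does — Simpson's reversal.
Nothing the line does changes shift; the imbalance is an allocation artefact. With shift also predicting the outcome, the pooled figure is confounded, and the within-stratum comparison is the causal one.
Within each level — day shift: 14.0% vs 1.3%; swing shift: 24.5% vs 16.5%; night shift: 51.8% vs 36.9% — Line D is lower every time.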